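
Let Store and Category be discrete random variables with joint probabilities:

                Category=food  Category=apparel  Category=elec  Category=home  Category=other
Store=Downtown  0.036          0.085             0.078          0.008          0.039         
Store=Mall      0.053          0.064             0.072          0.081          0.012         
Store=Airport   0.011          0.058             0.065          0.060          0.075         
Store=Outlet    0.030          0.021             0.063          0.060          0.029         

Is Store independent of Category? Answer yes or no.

no

P(Store=Downtown) = 0.246 and P(Category=home) = 0.209, so their product is 0.05141, but P(Store=Downtown, Category=home) = 0.008. Since these differ, Store and Category are not independent.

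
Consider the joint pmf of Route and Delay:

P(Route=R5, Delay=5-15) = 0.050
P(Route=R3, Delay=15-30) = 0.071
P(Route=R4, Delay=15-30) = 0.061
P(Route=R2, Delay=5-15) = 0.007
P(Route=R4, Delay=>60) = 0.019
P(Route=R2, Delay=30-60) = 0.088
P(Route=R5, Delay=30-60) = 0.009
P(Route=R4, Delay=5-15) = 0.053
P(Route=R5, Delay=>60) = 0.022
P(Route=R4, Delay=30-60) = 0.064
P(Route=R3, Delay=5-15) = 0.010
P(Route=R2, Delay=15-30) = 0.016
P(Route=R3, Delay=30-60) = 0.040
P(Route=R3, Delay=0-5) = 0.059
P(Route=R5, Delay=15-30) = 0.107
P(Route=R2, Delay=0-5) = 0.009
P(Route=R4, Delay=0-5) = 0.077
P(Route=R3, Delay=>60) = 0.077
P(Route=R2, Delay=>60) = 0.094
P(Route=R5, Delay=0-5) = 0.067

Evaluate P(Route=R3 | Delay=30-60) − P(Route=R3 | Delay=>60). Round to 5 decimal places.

-0.16420

P(Delay=30-60) = 0.088 + 0.040 + 0.064 + 0.009 = 0.201; P(Route=R3 | Delay=30-60) = 0.040/0.201 = 0.199005.
P(Delay=>60) = 0.094 + 0.077 + 0.019 + 0.022 = 0.212; P(Route=R3 | Delay=>60) = 0.077/0.212 = 0.363208.
Difference = -0.16420.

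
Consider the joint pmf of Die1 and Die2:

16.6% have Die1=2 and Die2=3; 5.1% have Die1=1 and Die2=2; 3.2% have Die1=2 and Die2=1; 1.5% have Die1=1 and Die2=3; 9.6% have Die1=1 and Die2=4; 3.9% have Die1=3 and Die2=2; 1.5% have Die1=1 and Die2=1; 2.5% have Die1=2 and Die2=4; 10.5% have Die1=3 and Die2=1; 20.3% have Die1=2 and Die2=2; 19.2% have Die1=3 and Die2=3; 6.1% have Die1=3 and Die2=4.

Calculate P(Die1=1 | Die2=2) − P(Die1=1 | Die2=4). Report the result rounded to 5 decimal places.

-0.35341

P(Die2=2) = 0.051 + 0.203 + 0.039 = 0.293; P(Die1=1 | Die2=2) = 0.051/0.293 = 0.174061.
P(Die2=4) = 0.096 + 0.025 + 0.061 = 0.182; P(Die1=1 | Die2=4) = 0.096/0.182 = 0.527473.
Difference = -0.35341.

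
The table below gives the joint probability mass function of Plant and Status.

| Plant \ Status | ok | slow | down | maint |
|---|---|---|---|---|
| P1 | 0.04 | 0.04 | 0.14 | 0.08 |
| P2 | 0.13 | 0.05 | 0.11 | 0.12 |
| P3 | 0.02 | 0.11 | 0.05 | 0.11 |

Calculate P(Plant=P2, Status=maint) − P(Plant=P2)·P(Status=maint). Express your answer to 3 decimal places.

P(Plant=P2) = 0.13 + 0.05 + 0.11 + 0.12 = 0.41.
P(Status=maint) = 0.08 + 0.12 + 0.11 = 0.31.
P(Plant=P2, Status=maint) − P(Plant=P2)P(Status=maint) = 0.12 − 0.41×0.31 = -0.007.

-0.007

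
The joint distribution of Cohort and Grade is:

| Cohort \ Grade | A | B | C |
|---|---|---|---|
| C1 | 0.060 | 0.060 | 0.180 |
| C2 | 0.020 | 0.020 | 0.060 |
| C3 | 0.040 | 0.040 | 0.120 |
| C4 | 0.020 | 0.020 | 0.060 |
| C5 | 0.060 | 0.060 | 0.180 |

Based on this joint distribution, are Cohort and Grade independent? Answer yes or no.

Every cell satisfies P(Cohort,Grade) = P(Cohort)·P(Grade). For instance P(Cohort=C3) = 0.200, P(Grade=A) = 0.200, and 0.200×0.200 = 0.040 matches the joint entry. So Cohort and Grade are independent.

yes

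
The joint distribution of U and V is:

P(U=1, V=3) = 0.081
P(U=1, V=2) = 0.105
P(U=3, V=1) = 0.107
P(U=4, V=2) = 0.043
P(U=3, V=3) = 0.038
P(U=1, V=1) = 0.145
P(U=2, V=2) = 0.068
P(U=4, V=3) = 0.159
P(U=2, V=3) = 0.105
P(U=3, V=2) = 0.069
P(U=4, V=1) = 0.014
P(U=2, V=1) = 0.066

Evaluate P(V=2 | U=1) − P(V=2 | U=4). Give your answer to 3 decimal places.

0.118

P(U=1) = 0.145 + 0.105 + 0.081 = 0.331; P(V=2 | U=1) = 0.105/0.331 = 0.3172.
P(U=4) = 0.014 + 0.043 + 0.159 = 0.216; P(V=2 | U=4) = 0.043/0.216 = 0.1991.
Difference = 0.118.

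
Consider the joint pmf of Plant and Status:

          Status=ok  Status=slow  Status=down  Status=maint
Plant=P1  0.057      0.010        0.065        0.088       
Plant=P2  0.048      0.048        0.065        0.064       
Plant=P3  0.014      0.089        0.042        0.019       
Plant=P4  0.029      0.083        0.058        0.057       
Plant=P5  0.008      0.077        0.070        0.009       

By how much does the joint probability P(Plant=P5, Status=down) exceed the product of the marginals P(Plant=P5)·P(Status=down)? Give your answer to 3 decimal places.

0.021

P(Plant=P5) = 0.008 + 0.077 + 0.070 + 0.009 = 0.164.
P(Status=down) = 0.065 + 0.065 + 0.042 + 0.058 + 0.070 = 0.300.
P(Plant=P5, Status=down) − P(Plant=P5)P(Status=down) = 0.070 − 0.164×0.300 = 0.021.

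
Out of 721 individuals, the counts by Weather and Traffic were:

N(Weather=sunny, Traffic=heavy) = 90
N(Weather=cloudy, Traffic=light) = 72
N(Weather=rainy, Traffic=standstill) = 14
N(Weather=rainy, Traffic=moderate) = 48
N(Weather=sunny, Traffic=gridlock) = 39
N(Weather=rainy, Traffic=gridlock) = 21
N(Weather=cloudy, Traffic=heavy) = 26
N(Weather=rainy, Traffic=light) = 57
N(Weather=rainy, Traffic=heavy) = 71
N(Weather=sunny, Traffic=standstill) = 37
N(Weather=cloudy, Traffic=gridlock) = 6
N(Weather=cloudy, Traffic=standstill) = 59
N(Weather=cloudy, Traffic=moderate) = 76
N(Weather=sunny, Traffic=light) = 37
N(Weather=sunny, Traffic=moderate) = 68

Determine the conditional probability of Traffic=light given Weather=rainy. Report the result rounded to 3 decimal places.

0.270

Total with Weather=rainy: 57 + 48 + 71 + 21 + 14 = 211.
P(Traffic=light | Weather=rainy) = 57/211 = 0.270.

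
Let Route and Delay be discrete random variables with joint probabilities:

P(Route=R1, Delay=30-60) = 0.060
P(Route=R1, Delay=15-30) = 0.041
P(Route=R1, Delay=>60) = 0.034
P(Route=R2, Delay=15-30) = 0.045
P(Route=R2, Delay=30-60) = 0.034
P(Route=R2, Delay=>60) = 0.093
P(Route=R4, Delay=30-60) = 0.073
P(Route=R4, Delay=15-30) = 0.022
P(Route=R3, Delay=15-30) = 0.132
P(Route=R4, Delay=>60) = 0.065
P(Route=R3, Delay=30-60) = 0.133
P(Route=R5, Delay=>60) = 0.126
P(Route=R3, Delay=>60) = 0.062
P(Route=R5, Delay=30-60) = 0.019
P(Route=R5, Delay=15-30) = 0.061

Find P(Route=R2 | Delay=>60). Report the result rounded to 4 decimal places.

0.2447

P(Delay=>60) = 0.034 + 0.093 + 0.062 + 0.065 + 0.126 = 0.380.
P(Route=R2 | Delay=>60) = 0.093/0.380 = 0.2447.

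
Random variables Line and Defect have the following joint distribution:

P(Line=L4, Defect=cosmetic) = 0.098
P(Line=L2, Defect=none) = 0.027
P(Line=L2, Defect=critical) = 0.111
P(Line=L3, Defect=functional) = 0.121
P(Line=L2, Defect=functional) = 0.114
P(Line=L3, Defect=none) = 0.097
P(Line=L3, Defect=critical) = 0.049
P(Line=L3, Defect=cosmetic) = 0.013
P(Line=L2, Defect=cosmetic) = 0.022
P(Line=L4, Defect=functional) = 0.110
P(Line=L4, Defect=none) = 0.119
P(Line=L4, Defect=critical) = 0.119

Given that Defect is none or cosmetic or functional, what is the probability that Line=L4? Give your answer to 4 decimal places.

P(Defect=none) = 0.027 + 0.097 + 0.119 = 0.243.
P(Defect=cosmetic) = 0.022 + 0.013 + 0.098 = 0.133.
P(Defect=functional) = 0.114 + 0.121 + 0.110 = 0.345.
P(Defect ∈ {none, cosmetic, functional}) = 0.243 + 0.133 + 0.345 = 0.721; P(Line=L4, Defect ∈ {none, cosmetic, functional}) = 0.119 + 0.098 + 0.110 = 0.327.
P(Line=L4 | Defect ∈ {none, cosmetic, functional}) = 0.327/0.721 = 0.4535.

0.4535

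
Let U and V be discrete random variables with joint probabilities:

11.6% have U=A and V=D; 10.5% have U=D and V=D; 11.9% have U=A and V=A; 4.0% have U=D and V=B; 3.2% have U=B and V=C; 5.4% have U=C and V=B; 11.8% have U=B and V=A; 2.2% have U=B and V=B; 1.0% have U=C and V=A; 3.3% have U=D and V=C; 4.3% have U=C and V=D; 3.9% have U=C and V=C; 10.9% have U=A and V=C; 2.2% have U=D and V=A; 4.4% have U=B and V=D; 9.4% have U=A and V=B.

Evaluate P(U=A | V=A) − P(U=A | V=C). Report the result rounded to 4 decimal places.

-0.0694

P(V=A) = 0.119 + 0.118 + 0.010 + 0.022 = 0.269; P(U=A | V=A) = 0.119/0.269 = 0.44238.
P(V=C) = 0.109 + 0.032 + 0.039 + 0.033 = 0.213; P(U=A | V=C) = 0.109/0.213 = 0.51174.
Difference = -0.0694.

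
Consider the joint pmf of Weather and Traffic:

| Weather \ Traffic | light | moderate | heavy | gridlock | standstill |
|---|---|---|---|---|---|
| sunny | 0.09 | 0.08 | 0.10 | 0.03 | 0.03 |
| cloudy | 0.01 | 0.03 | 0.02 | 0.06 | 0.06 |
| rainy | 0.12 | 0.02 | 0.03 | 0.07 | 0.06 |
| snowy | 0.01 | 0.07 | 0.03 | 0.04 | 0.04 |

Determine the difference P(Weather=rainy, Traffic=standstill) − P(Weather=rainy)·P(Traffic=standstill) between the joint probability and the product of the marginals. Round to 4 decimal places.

0.0030

P(Weather=rainy) = 0.12 + 0.02 + 0.03 + 0.07 + 0.06 = 0.30.
P(Traffic=standstill) = 0.03 + 0.06 + 0.06 + 0.04 = 0.19.
P(Weather=rainy, Traffic=standstill) − P(Weather=rainy)P(Traffic=standstill) = 0.06 − 0.30×0.19 = 0.0030.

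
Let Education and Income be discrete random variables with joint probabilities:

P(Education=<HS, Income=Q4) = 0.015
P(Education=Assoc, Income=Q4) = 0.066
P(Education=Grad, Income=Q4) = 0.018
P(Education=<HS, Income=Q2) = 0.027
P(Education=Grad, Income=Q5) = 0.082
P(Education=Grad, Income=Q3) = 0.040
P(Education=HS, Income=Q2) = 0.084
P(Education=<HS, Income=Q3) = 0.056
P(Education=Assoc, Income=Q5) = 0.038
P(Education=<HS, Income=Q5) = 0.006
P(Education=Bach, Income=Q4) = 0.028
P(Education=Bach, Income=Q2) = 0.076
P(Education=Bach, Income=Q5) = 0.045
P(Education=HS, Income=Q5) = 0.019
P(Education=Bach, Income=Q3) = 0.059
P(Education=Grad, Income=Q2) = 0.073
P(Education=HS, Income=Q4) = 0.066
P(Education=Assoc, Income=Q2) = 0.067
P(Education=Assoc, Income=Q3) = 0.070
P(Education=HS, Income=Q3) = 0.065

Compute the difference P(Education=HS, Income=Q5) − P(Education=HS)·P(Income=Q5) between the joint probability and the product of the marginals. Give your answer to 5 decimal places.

-0.02546

P(Education=HS) = 0.084 + 0.065 + 0.066 + 0.019 = 0.234.
P(Income=Q5) = 0.006 + 0.019 + 0.038 + 0.045 + 0.082 = 0.190.
P(Education=HS, Income=Q5) − P(Education=HS)P(Income=Q5) = 0.019 − 0.234×0.190 = -0.02546.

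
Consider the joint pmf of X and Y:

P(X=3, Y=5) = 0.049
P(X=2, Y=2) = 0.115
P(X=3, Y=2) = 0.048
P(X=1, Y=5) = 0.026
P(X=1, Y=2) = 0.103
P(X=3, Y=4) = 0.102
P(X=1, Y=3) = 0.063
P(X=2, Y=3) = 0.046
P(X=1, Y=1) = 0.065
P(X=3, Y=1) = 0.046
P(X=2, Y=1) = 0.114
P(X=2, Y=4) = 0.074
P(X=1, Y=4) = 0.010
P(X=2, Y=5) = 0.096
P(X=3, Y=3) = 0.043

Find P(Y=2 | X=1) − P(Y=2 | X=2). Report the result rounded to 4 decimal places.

P(X=1) = 0.065 + 0.103 + 0.063 + 0.010 + 0.026 = 0.267; P(Y=2 | X=1) = 0.103/0.267 = 0.38577.
P(X=2) = 0.114 + 0.115 + 0.046 + 0.074 + 0.096 = 0.445; P(Y=2 | X=2) = 0.115/0.445 = 0.25843.
Difference = 0.1273.

0.1273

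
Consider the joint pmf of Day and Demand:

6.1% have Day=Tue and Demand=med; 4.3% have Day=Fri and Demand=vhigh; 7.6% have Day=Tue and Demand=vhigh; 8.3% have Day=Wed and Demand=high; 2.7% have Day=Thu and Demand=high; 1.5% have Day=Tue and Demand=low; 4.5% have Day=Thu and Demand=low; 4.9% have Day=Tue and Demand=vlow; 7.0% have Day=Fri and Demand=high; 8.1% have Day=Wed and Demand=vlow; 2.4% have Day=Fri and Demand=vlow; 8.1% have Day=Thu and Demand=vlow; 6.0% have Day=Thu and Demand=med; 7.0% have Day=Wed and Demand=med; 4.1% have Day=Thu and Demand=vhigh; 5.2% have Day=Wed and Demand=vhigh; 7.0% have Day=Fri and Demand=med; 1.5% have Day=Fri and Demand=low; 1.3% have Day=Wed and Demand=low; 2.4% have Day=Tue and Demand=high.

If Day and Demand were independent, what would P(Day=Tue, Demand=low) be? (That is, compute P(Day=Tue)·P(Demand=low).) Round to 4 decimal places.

0.0198

P(Day=Tue) = 0.049 + 0.015 + 0.061 + 0.024 + 0.076 = 0.225.
P(Demand=low) = 0.015 + 0.013 + 0.045 + 0.015 = 0.088.
Product: 0.225 × 0.088 = 0.0198.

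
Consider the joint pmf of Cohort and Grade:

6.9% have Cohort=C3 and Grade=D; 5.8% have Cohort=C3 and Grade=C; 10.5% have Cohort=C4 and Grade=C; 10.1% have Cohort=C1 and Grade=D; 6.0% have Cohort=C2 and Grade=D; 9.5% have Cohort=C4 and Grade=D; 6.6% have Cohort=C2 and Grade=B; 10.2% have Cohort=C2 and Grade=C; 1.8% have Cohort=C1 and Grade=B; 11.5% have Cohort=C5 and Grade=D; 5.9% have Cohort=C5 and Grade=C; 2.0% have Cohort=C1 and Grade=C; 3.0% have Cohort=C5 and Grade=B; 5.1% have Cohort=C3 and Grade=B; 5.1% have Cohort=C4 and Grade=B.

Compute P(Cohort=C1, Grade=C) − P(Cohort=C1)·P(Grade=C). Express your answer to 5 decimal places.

-0.02782

P(Cohort=C1) = 0.018 + 0.020 + 0.101 = 0.139.
P(Grade=C) = 0.020 + 0.102 + 0.058 + 0.105 + 0.059 = 0.344.
P(Cohort=C1, Grade=C) − P(Cohort=C1)P(Grade=C) = 0.020 − 0.139×0.344 = -0.02782.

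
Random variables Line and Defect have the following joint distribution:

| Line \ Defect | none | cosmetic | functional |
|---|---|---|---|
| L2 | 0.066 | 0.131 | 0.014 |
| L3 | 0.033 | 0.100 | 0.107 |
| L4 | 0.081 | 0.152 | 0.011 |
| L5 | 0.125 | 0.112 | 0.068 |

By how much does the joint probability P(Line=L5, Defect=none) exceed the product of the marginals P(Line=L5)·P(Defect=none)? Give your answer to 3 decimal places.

0.032

P(Line=L5) = 0.125 + 0.112 + 0.068 = 0.305.
P(Defect=none) = 0.066 + 0.033 + 0.081 + 0.125 = 0.305.
P(Line=L5, Defect=none) − P(Line=L5)P(Defect=none) = 0.125 − 0.305×0.305 = 0.032.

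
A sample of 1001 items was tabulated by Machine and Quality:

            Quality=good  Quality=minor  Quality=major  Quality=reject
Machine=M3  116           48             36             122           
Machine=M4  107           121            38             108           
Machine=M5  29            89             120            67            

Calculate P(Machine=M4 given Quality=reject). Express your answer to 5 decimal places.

Total with Quality=reject: 122 + 108 + 67 = 297.
P(Machine=M4 | Quality=reject) = 108/297 = 0.36364.

0.36364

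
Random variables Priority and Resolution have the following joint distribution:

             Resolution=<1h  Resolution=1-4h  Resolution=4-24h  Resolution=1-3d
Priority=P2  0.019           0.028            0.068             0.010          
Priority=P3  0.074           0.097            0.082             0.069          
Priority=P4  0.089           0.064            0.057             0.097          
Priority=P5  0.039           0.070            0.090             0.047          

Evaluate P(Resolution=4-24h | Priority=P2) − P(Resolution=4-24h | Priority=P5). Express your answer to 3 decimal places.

P(Priority=P2) = 0.019 + 0.028 + 0.068 + 0.010 = 0.125; P(Resolution=4-24h | Priority=P2) = 0.068/0.125 = 0.5440.
P(Priority=P5) = 0.039 + 0.070 + 0.090 + 0.047 = 0.246; P(Resolution=4-24h | Priority=P5) = 0.090/0.246 = 0.3659.
Difference = 0.178.

0.178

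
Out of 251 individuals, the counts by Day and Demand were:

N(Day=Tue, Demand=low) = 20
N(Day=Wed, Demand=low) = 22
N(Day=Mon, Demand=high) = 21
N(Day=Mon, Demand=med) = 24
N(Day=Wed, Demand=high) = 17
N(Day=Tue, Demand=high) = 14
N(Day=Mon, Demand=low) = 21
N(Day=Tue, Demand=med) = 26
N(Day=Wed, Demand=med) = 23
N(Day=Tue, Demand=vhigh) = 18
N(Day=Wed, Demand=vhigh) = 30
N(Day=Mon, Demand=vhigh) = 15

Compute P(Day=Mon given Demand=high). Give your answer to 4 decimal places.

0.4038

Total with Demand=high: 21 + 14 + 17 = 52.
P(Day=Mon | Demand=high) = 21/52 = 0.4038.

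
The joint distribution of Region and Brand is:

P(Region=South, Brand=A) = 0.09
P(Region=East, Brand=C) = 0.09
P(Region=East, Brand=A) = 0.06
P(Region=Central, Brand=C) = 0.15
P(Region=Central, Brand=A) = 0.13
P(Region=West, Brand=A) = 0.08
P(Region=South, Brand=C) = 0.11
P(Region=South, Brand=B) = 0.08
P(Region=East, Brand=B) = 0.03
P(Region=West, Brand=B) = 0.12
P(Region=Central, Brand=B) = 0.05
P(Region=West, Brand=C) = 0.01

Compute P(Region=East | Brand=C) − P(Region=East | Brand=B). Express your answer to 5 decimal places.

0.14286

P(Brand=C) = 0.11 + 0.09 + 0.01 + 0.15 = 0.36; P(Region=East | Brand=C) = 0.09/0.36 = 0.250000.
P(Brand=B) = 0.08 + 0.03 + 0.12 + 0.05 = 0.28; P(Region=East | Brand=B) = 0.03/0.28 = 0.107143.
Difference = 0.14286.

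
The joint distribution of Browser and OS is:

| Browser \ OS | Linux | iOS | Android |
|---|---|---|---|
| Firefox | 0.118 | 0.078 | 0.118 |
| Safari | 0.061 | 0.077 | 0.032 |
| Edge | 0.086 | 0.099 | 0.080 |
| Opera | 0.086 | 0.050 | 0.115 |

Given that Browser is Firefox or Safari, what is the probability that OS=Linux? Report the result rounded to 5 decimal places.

P(Browser=Firefox) = 0.118 + 0.078 + 0.118 = 0.314.
P(Browser=Safari) = 0.061 + 0.077 + 0.032 = 0.170.
P(Browser ∈ {Firefox, Safari}) = 0.314 + 0.170 = 0.484; P(OS=Linux, Browser ∈ {Firefox, Safari}) = 0.118 + 0.061 = 0.179.
P(OS=Linux | Browser ∈ {Firefox, Safari}) = 0.179/0.484 = 0.36983.

0.36983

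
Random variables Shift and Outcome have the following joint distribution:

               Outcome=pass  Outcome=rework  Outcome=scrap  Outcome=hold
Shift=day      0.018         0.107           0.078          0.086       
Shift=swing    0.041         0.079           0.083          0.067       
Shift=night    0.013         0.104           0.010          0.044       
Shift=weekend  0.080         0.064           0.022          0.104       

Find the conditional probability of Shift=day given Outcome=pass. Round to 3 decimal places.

0.118

P(Outcome=pass) = 0.018 + 0.041 + 0.013 + 0.080 = 0.152.
P(Shift=day | Outcome=pass) = 0.018/0.152 = 0.118.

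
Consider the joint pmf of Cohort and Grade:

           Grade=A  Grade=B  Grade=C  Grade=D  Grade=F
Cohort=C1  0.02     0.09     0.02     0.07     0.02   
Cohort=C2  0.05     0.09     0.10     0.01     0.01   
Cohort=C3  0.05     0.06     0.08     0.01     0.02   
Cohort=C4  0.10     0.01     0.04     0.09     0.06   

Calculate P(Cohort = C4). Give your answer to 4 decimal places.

P(Cohort=C4) = 0.10 + 0.01 + 0.04 + 0.09 + 0.06 = 0.30.

0.3000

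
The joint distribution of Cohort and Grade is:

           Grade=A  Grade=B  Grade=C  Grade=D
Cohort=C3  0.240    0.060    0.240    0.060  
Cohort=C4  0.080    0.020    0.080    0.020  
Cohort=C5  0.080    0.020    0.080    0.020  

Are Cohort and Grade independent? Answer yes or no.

Every cell satisfies P(Cohort,Grade) = P(Cohort)·P(Grade). For instance P(Cohort=C4) = 0.200, P(Grade=C) = 0.400, and 0.200×0.400 = 0.080 matches the joint entry. So Cohort and Grade are independent.

yes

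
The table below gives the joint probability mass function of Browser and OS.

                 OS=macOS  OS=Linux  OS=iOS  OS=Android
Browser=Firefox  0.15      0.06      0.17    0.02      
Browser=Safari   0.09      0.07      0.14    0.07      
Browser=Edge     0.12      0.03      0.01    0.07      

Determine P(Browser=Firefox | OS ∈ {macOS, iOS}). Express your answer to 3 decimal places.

0.471

P(OS=macOS) = 0.15 + 0.09 + 0.12 = 0.36.
P(OS=iOS) = 0.17 + 0.14 + 0.01 = 0.32.
P(OS ∈ {macOS, iOS}) = 0.36 + 0.32 = 0.68; P(Browser=Firefox, OS ∈ {macOS, iOS}) = 0.15 + 0.17 = 0.32.
P(Browser=Firefox | OS ∈ {macOS, iOS}) = 0.32/0.68 = 0.471.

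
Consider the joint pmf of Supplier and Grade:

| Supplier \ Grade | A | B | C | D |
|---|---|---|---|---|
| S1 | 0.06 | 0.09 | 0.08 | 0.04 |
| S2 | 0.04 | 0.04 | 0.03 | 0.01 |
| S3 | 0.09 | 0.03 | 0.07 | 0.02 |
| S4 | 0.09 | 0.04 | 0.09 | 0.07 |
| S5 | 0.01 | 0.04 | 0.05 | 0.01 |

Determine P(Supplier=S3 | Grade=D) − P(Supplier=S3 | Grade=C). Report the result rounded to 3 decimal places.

-0.085

P(Grade=D) = 0.04 + 0.01 + 0.02 + 0.07 + 0.01 = 0.15; P(Supplier=S3 | Grade=D) = 0.02/0.15 = 0.1333.
P(Grade=C) = 0.08 + 0.03 + 0.07 + 0.09 + 0.05 = 0.32; P(Supplier=S3 | Grade=C) = 0.07/0.32 = 0.2188.
Difference = -0.085.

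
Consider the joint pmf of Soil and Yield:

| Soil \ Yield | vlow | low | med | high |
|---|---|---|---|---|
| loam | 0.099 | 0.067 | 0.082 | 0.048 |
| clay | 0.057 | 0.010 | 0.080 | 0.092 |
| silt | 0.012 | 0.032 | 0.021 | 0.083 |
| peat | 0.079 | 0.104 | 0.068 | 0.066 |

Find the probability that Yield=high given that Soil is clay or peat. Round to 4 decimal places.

0.2842

P(Soil=clay) = 0.057 + 0.010 + 0.080 + 0.092 = 0.239.
P(Soil=peat) = 0.079 + 0.104 + 0.068 + 0.066 = 0.317.
P(Soil ∈ {clay, peat}) = 0.239 + 0.317 = 0.556; P(Yield=high, Soil ∈ {clay, peat}) = 0.092 + 0.066 = 0.158.
P(Yield=high | Soil ∈ {clay, peat}) = 0.158/0.556 = 0.2842.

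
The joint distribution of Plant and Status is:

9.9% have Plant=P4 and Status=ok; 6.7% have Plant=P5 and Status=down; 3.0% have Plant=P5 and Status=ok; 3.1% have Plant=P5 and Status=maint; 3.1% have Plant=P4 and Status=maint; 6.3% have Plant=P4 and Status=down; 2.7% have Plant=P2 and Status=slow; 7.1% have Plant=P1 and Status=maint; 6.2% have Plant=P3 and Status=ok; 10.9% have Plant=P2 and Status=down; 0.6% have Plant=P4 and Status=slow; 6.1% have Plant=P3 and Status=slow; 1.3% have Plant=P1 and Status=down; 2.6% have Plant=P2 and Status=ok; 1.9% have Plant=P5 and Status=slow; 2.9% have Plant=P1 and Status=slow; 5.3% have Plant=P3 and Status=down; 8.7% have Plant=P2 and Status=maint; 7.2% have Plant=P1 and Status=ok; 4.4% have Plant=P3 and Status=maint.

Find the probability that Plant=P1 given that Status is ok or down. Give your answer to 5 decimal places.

P(Status=ok) = 0.072 + 0.026 + 0.062 + 0.099 + 0.030 = 0.289.
P(Status=down) = 0.013 + 0.109 + 0.053 + 0.063 + 0.067 = 0.305.
P(Status ∈ {ok, down}) = 0.289 + 0.305 = 0.594; P(Plant=P1, Status ∈ {ok, down}) = 0.072 + 0.013 = 0.085.
P(Plant=P1 | Status ∈ {ok, down}) = 0.085/0.594 = 0.14310.

0.14310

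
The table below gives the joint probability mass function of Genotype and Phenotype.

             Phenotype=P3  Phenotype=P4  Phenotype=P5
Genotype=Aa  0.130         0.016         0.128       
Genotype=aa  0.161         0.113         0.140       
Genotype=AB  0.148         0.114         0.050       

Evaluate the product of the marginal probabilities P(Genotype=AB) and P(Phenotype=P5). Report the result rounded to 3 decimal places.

0.099

P(Genotype=AB) = 0.148 + 0.114 + 0.050 = 0.312.
P(Phenotype=P5) = 0.128 + 0.140 + 0.050 = 0.318.
Product: 0.312 × 0.318 = 0.099.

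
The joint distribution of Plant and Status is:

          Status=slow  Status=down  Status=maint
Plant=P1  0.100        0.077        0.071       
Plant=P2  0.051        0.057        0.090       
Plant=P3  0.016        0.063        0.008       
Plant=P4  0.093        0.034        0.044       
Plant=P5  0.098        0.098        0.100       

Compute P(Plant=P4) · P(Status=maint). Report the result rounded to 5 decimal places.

P(Plant=P4) = 0.093 + 0.034 + 0.044 = 0.171.
P(Status=maint) = 0.071 + 0.090 + 0.008 + 0.044 + 0.100 = 0.313.
Product: 0.171 × 0.313 = 0.05352.

0.05352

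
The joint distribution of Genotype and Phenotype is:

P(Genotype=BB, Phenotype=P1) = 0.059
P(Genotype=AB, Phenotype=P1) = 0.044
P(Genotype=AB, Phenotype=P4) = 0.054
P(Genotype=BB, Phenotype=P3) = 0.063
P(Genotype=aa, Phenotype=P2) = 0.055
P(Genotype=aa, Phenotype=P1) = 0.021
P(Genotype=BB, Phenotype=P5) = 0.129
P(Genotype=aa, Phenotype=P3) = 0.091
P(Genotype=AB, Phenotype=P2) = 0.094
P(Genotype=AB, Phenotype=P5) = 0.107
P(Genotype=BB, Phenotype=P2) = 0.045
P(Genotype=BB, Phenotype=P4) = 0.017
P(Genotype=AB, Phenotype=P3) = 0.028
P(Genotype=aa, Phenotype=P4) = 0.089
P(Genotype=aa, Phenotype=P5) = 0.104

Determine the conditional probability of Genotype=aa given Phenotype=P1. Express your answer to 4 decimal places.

0.1694

P(Phenotype=P1) = 0.021 + 0.044 + 0.059 = 0.124.
P(Genotype=aa | Phenotype=P1) = 0.021/0.124 = 0.1694.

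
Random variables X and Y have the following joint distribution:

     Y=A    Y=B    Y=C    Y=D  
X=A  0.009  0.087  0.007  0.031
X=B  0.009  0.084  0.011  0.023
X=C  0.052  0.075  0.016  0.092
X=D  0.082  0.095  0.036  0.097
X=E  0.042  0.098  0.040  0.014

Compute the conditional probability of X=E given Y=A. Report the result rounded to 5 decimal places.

0.21649

P(Y=A) = 0.009 + 0.009 + 0.052 + 0.082 + 0.042 = 0.194.
P(X=E | Y=A) = 0.042/0.194 = 0.21649.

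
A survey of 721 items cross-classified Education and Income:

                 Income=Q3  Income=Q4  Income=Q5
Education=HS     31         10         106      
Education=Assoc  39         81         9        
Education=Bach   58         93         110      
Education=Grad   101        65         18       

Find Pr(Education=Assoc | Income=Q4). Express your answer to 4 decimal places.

Total with Income=Q4: 10 + 81 + 93 + 65 = 249.
P(Education=Assoc | Income=Q4) = 81/249 = 0.3253.

0.3253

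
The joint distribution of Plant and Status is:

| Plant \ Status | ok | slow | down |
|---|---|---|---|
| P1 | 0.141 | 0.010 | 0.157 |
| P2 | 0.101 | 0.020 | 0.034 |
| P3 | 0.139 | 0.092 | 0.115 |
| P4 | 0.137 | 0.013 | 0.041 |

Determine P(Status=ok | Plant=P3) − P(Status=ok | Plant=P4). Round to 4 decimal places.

P(Plant=P3) = 0.139 + 0.092 + 0.115 = 0.346; P(Status=ok | Plant=P3) = 0.139/0.346 = 0.40173.
P(Plant=P4) = 0.137 + 0.013 + 0.041 = 0.191; P(Status=ok | Plant=P4) = 0.137/0.191 = 0.71728.
Difference = -0.3155.

-0.3155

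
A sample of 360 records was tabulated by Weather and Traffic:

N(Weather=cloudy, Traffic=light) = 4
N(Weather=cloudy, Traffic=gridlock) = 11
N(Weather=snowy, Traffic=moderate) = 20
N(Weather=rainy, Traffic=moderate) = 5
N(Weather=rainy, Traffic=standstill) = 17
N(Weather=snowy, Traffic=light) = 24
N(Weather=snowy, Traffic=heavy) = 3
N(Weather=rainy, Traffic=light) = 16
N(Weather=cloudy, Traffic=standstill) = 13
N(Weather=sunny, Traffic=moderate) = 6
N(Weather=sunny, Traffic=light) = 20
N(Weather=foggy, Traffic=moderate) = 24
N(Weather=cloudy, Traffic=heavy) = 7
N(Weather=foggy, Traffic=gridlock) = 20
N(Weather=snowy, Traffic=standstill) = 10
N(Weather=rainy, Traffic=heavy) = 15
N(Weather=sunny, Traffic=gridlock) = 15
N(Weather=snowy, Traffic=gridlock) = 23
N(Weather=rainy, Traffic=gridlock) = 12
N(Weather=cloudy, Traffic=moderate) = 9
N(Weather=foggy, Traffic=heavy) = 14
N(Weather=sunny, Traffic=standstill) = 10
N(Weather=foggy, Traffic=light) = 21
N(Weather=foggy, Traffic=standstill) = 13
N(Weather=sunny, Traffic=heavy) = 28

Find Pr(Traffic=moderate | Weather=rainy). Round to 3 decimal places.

0.077

Total with Weather=rainy: 16 + 5 + 15 + 12 + 17 = 65.
P(Traffic=moderate | Weather=rainy) = 5/65 = 0.077.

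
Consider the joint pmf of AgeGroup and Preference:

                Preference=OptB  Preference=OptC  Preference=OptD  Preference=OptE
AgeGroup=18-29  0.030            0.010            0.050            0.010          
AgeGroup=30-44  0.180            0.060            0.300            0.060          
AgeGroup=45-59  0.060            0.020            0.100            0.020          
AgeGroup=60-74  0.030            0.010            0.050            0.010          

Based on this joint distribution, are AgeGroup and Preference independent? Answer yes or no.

yes

Every cell satisfies P(AgeGroup,Preference) = P(AgeGroup)·P(Preference). For instance P(AgeGroup=45-59) = 0.200, P(Preference=OptB) = 0.300, and 0.200×0.300 = 0.060 matches the joint entry. So AgeGroup and Preference are independent.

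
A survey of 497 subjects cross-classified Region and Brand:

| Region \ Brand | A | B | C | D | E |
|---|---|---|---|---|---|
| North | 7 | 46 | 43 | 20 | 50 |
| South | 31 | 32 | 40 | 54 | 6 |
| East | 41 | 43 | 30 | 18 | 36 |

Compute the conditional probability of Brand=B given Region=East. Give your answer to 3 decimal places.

Total with Region=East: 41 + 43 + 30 + 18 + 36 = 168.
P(Brand=B | Region=East) = 43/168 = 0.256.

0.256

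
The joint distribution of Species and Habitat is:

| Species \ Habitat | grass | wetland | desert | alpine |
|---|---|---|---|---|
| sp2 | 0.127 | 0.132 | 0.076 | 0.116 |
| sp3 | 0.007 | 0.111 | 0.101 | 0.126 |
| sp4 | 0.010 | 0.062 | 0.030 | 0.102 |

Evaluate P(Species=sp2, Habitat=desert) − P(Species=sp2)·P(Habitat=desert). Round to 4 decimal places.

P(Species=sp2) = 0.127 + 0.132 + 0.076 + 0.116 = 0.451.
P(Habitat=desert) = 0.076 + 0.101 + 0.030 = 0.207.
P(Species=sp2, Habitat=desert) − P(Species=sp2)P(Habitat=desert) = 0.076 − 0.451×0.207 = -0.0174.

-0.0174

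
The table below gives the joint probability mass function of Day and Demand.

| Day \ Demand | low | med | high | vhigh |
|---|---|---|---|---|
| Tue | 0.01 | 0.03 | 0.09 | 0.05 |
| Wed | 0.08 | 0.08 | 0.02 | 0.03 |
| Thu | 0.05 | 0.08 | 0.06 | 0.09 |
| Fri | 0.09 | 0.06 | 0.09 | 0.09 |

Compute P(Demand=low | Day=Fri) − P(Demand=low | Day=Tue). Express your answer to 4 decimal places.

0.2172

P(Day=Fri) = 0.09 + 0.06 + 0.09 + 0.09 = 0.33; P(Demand=low | Day=Fri) = 0.09/0.33 = 0.27273.
P(Day=Tue) = 0.01 + 0.03 + 0.09 + 0.05 = 0.18; P(Demand=low | Day=Tue) = 0.01/0.18 = 0.05556.
Difference = 0.2172.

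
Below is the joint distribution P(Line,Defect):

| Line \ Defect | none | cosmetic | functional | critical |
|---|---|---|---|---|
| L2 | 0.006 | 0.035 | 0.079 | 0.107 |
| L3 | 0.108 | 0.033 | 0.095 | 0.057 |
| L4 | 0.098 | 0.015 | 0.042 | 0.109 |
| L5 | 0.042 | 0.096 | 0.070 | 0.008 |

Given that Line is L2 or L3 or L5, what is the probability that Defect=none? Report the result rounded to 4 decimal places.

P(Line=L2) = 0.006 + 0.035 + 0.079 + 0.107 = 0.227.
P(Line=L3) = 0.108 + 0.033 + 0.095 + 0.057 = 0.293.
P(Line=L5) = 0.042 + 0.096 + 0.070 + 0.008 = 0.216.
P(Line ∈ {L2, L3, L5}) = 0.227 + 0.293 + 0.216 = 0.736; P(Defect=none, Line ∈ {L2, L3, L5}) = 0.006 + 0.108 + 0.042 = 0.156.
P(Defect=none | Line ∈ {L2, L3, L5}) = 0.156/0.736 = 0.2120.

0.2120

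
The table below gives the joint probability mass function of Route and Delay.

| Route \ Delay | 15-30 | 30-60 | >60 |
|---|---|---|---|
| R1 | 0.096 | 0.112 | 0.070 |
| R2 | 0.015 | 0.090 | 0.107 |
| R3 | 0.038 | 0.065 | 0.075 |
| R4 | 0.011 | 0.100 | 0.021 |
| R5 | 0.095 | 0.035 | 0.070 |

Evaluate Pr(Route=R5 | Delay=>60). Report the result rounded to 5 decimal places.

0.20408

P(Delay=>60) = 0.070 + 0.107 + 0.075 + 0.021 + 0.070 = 0.343.
P(Route=R5 | Delay=>60) = 0.070/0.343 = 0.20408.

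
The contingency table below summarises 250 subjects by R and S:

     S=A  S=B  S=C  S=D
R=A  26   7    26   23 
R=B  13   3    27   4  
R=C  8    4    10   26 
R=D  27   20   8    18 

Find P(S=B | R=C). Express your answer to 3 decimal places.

0.083

Total with R=C: 8 + 4 + 10 + 26 = 48.
P(S=B | R=C) = 4/48 = 0.083.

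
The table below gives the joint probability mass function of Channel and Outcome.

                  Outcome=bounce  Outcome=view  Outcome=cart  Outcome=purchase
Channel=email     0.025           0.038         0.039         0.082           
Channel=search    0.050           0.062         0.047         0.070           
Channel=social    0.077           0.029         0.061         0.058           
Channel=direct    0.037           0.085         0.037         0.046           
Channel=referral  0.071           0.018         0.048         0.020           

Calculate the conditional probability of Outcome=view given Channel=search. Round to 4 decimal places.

0.2707

P(Channel=search) = 0.050 + 0.062 + 0.047 + 0.070 = 0.229.
P(Outcome=view | Channel=search) = 0.062/0.229 = 0.2707.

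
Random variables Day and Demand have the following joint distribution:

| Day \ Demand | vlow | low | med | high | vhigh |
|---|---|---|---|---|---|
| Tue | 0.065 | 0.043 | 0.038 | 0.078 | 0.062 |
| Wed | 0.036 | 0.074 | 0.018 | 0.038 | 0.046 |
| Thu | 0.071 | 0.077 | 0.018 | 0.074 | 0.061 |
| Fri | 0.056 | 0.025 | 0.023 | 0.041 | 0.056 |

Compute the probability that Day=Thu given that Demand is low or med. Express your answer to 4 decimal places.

P(Demand=low) = 0.043 + 0.074 + 0.077 + 0.025 = 0.219.
P(Demand=med) = 0.038 + 0.018 + 0.018 + 0.023 = 0.097.
P(Demand ∈ {low, med}) = 0.219 + 0.097 = 0.316; P(Day=Thu, Demand ∈ {low, med}) = 0.077 + 0.018 = 0.095.
P(Day=Thu | Demand ∈ {low, med}) = 0.095/0.316 = 0.3006.

0.3006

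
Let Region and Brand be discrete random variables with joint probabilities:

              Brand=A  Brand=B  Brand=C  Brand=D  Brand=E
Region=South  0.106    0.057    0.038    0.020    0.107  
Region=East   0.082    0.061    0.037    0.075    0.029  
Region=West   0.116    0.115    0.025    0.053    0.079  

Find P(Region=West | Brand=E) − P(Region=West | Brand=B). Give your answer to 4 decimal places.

-0.1261

P(Brand=E) = 0.107 + 0.029 + 0.079 = 0.215; P(Region=West | Brand=E) = 0.079/0.215 = 0.36744.
P(Brand=B) = 0.057 + 0.061 + 0.115 = 0.233; P(Region=West | Brand=B) = 0.115/0.233 = 0.49356.
Difference = -0.1261.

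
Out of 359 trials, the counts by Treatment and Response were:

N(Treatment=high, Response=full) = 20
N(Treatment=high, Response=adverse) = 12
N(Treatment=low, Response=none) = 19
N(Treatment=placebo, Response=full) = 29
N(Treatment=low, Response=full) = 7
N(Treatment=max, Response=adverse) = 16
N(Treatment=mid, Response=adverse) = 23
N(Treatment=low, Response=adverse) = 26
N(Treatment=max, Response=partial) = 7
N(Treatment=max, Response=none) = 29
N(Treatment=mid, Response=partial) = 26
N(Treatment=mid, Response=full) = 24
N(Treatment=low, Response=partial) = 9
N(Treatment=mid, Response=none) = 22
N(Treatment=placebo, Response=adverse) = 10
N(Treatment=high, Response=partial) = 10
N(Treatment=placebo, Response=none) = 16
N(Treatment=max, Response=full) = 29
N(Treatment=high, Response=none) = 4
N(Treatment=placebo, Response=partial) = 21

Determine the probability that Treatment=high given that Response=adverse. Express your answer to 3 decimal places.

Total with Response=adverse: 10 + 26 + 23 + 12 + 16 = 87.
P(Treatment=high | Response=adverse) = 12/87 = 0.138.

0.138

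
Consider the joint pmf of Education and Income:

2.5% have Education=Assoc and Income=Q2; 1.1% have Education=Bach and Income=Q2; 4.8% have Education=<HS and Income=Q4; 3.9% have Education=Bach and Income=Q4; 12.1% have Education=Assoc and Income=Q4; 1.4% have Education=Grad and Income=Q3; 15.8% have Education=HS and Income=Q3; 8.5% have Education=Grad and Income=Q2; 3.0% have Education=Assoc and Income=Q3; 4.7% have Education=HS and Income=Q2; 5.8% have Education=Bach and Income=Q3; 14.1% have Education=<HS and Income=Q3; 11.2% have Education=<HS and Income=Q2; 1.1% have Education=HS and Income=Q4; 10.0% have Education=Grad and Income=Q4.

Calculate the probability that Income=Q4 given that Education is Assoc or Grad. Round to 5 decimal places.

0.58933

P(Education=Assoc) = 0.025 + 0.030 + 0.121 = 0.176.
P(Education=Grad) = 0.085 + 0.014 + 0.100 = 0.199.
P(Education ∈ {Assoc, Grad}) = 0.176 + 0.199 = 0.375; P(Income=Q4, Education ∈ {Assoc, Grad}) = 0.121 + 0.100 = 0.221.
P(Income=Q4 | Education ∈ {Assoc, Grad}) = 0.221/0.375 = 0.58933.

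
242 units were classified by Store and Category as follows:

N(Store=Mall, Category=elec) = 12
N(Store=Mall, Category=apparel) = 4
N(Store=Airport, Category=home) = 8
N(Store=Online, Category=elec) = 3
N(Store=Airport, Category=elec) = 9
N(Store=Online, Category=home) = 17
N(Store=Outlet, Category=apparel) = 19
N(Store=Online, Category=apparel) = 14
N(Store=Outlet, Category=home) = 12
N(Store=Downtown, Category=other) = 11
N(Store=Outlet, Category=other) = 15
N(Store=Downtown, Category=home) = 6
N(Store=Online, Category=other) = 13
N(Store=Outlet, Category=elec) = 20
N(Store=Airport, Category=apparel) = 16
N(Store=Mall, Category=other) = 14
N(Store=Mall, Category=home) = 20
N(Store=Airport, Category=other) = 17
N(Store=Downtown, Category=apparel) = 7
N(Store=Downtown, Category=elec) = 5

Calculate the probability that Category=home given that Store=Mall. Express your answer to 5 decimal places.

0.40000

Total with Store=Mall: 4 + 12 + 20 + 14 = 50.
P(Category=home | Store=Mall) = 20/50 = 0.40000.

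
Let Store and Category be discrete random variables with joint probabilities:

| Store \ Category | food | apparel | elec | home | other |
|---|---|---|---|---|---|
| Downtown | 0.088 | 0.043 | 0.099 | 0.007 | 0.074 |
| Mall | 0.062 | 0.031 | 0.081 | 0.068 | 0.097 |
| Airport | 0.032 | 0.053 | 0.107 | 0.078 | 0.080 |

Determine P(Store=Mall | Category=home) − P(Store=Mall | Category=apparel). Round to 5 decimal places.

P(Category=home) = 0.007 + 0.068 + 0.078 = 0.153; P(Store=Mall | Category=home) = 0.068/0.153 = 0.444444.
P(Category=apparel) = 0.043 + 0.031 + 0.053 = 0.127; P(Store=Mall | Category=apparel) = 0.031/0.127 = 0.244094.
Difference = 0.20035.

0.20035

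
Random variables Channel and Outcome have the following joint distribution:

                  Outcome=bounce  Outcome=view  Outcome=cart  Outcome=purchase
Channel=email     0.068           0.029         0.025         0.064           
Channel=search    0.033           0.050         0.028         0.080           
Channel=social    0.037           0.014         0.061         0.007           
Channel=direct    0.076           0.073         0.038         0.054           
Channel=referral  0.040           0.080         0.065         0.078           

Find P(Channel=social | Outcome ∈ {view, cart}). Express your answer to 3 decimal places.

0.162

P(Outcome=view) = 0.029 + 0.050 + 0.014 + 0.073 + 0.080 = 0.246.
P(Outcome=cart) = 0.025 + 0.028 + 0.061 + 0.038 + 0.065 = 0.217.
P(Outcome ∈ {view, cart}) = 0.246 + 0.217 = 0.463; P(Channel=social, Outcome ∈ {view, cart}) = 0.014 + 0.061 = 0.075.
P(Channel=social | Outcome ∈ {view, cart}) = 0.075/0.463 = 0.162.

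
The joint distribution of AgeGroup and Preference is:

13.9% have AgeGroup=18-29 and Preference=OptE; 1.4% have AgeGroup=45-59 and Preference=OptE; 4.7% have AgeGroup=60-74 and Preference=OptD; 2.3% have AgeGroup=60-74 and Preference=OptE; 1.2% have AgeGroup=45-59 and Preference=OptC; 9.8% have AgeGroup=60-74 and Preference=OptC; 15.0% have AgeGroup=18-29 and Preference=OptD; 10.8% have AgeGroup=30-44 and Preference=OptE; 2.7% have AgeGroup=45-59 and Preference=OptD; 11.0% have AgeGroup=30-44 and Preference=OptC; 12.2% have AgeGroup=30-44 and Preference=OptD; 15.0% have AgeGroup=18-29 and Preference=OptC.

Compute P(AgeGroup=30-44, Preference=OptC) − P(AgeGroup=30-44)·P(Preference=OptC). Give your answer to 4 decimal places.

-0.0158

P(AgeGroup=30-44) = 0.110 + 0.122 + 0.108 = 0.340.
P(Preference=OptC) = 0.150 + 0.110 + 0.012 + 0.098 = 0.370.
P(AgeGroup=30-44, Preference=OptC) − P(AgeGroup=30-44)P(Preference=OptC) = 0.110 − 0.340×0.370 = -0.0158.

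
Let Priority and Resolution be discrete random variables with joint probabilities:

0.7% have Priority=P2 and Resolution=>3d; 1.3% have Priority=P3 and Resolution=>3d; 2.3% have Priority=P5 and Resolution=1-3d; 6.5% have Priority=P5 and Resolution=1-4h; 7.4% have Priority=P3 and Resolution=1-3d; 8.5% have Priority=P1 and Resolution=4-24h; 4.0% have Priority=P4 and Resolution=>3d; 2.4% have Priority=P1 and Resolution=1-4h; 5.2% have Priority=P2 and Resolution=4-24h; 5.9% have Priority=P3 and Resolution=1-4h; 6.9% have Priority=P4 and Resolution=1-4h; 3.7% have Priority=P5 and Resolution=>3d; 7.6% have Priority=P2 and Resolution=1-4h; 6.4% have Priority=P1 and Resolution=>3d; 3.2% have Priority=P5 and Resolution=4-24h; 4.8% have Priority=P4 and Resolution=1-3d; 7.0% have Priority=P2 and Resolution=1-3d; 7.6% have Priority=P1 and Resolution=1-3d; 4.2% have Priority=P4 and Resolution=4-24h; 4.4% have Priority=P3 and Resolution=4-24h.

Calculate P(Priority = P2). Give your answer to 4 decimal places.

0.2050

P(Priority=P2) = 0.076 + 0.052 + 0.070 + 0.007 = 0.205.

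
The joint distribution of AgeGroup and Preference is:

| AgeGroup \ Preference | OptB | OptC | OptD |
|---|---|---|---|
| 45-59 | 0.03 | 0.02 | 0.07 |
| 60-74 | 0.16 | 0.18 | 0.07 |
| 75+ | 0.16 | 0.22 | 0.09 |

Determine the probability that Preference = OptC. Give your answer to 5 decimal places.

0.42000

P(Preference=OptC) = 0.02 + 0.18 + 0.22 = 0.42.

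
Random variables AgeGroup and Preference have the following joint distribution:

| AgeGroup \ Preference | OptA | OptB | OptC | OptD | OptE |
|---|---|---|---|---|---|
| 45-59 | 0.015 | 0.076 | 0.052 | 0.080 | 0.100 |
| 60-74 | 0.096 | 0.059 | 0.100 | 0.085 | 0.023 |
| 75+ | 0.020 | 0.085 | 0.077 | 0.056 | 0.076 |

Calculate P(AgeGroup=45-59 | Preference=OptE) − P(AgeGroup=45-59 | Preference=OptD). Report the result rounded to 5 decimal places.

P(Preference=OptE) = 0.100 + 0.023 + 0.076 = 0.199; P(AgeGroup=45-59 | Preference=OptE) = 0.100/0.199 = 0.502513.
P(Preference=OptD) = 0.080 + 0.085 + 0.056 = 0.221; P(AgeGroup=45-59 | Preference=OptD) = 0.080/0.221 = 0.361991.
Difference = 0.14052.

0.14052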